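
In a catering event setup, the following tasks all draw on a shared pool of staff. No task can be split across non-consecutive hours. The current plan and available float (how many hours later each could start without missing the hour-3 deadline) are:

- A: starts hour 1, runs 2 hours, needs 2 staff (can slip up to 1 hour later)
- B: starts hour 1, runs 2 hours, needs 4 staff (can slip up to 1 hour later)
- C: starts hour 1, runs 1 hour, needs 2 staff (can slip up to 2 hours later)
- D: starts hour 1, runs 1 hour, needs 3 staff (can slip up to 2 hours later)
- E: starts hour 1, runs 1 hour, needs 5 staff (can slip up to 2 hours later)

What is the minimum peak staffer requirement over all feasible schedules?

8

Early-start (A@1, B@1, C@1, D@1, E@1) gives peak 16: h1:16  h2:6  h3:0.
Shift D→3, E→3.
Schedule A@1, B@1, C@1, D@3, E@3: h1:8  h2:6  h3:8 — peak 8.
Total staffer-hours = 22 over 3 hours ⇒ peak ≥ ⌈22/3⌉ = 8, so 8 is optimal.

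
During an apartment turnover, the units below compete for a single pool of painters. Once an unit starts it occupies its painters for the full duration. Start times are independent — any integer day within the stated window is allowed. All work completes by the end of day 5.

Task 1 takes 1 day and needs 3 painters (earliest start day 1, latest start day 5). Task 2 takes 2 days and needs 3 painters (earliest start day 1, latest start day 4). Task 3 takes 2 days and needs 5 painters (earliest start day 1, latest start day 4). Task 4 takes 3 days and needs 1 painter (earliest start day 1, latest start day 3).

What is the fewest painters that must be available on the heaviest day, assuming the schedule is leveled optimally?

5

Early-start (Task 1@1, Task 2@1, Task 3@1, Task 4@1) gives peak 12: d1:12  d2:9  d3:1  d4:0  d5:0.
Shift Task 2→2, Task 3→4.
Schedule Task 1@1, Task 2@2, Task 3@4, Task 4@1: d1:4  d2:4  d3:4  d4:5  d5:5 — peak 5.
Total painter-days = 22 over 5 days ⇒ peak ≥ ⌈22/5⌉ = 5, so 5 is optimal.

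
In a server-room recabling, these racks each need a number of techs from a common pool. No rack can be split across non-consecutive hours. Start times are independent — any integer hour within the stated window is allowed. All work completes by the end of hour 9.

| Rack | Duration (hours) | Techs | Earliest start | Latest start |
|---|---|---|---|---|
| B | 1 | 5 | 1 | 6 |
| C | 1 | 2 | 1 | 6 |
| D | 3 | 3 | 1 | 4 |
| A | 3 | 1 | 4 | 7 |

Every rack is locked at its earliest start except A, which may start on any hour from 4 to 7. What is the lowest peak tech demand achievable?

A@4: h1:10  h2:3  h3:3  h4:1  h5:1  h6:1  h7:0  h8:0  h9:0 → peak 10
A@5: h1:10  h2:3  h3:3  h4:0  h5:1  h6:1  h7:1  h8:0  h9:0 → peak 10
A@6: h1:10  h2:3  h3:3  h4:0  h5:0  h6:1  h7:1  h8:1  h9:0 → peak 10
A@7: h1:10  h2:3  h3:3  h4:0  h5:0  h6:0  h7:1  h8:1  h9:1 → peak 10
Best is A@4, peak 10.

10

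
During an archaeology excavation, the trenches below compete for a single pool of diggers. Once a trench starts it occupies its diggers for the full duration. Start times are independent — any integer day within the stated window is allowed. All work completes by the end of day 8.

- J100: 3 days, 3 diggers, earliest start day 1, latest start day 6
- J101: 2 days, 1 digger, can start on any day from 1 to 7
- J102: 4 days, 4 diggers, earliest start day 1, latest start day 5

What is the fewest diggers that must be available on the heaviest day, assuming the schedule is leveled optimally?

4

Early-start (J100@1, J101@1, J102@1) gives peak 8: d1:8  d2:8  d3:7  d4:4  d5:0  d6:0  d7:0  d8:0.
Shift J102→4.
Schedule J100@1, J101@1, J102@4: d1:4  d2:4  d3:3  d4:4  d5:4  d6:4  d7:4  d8:0 — peak 4.
Total digger-days = 27 over 8 days ⇒ peak ≥ ⌈27/8⌉ = 4, so 4 is optimal.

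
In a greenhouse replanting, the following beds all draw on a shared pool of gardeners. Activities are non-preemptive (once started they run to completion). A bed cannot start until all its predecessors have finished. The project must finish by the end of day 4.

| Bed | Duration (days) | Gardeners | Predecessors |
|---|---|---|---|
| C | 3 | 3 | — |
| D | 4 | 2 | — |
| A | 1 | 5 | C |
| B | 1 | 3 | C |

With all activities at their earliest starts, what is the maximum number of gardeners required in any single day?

Early-start schedule: C@1, D@1, A@4, B@4.
Load per day: day 1: 5, day 2: 5, day 3: 5, day 4: 10.
Peak is 10.

10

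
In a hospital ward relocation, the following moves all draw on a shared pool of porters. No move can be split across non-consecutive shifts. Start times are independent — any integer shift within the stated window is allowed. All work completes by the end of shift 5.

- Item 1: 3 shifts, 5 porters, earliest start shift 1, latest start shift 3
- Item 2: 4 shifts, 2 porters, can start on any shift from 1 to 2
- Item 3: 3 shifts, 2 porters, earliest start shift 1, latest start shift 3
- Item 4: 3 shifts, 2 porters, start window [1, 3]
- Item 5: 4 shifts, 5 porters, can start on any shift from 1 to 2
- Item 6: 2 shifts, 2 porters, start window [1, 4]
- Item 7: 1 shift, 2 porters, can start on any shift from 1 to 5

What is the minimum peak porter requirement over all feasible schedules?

Early-start (Item 1@1, Item 2@1, Item 3@1, Item 4@1, Item 5@1, Item 6@1, Item 7@1) gives peak 20: s1:20  s2:18  s3:16  s4:7  s5:0.
Shift Item 6→4, Item 7→4.
Schedule Item 1@1, Item 2@1, Item 3@1, Item 4@1, Item 5@1, Item 6@4, Item 7@4: s1:16  s2:16  s3:16  s4:11  s5:2 — peak 16.

16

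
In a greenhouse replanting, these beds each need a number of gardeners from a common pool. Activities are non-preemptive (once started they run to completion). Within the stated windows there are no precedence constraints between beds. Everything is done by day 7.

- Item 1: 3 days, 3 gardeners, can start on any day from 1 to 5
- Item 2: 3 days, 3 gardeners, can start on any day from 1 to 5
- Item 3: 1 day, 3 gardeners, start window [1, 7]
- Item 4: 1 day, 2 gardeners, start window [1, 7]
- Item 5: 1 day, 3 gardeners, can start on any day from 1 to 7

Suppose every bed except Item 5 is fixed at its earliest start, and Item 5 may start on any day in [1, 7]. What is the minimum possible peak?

11

Item 5@1: d1:14  d2:6  d3:6  d4:0  d5:0  d6:0  d7:0 → peak 14
Item 5@2: d1:11  d2:9  d3:6  d4:0  d5:0  d6:0  d7:0 → peak 11
Item 5@3: d1:11  d2:6  d3:9  d4:0  d5:0  d6:0  d7:0 → peak 11
Item 5@4: d1:11  d2:6  d3:6  d4:3  d5:0  d6:0  d7:0 → peak 11
Item 5@5: d1:11  d2:6  d3:6  d4:0  d5:3  d6:0  d7:0 → peak 11
Item 5@6: d1:11  d2:6  d3:6  d4:0  d5:0  d6:3  d7:0 → peak 11
Item 5@7: d1:11  d2:6  d3:6  d4:0  d5:0  d6:0  d7:3 → peak 11
Best is Item 5@2, peak 11.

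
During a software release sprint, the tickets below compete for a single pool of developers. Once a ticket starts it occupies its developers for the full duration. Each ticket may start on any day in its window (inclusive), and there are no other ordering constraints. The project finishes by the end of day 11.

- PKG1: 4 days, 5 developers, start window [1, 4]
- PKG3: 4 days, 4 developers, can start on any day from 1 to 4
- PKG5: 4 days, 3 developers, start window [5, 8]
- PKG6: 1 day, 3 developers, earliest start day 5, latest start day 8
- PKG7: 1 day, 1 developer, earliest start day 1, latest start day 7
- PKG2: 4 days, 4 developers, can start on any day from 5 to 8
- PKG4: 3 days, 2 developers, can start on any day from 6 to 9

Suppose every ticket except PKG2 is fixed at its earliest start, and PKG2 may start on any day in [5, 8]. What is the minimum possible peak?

10

PKG2@5: d1:10  d2:9  d3:9  d4:9  d5:10  d6:9  d7:9  d8:9  d9:0  d10:0  d11:0 → peak 10
PKG2@6: d1:10  d2:9  d3:9  d4:9  d5:6  d6:9  d7:9  d8:9  d9:4  d10:0  d11:0 → peak 10
PKG2@7: d1:10  d2:9  d3:9  d4:9  d5:6  d6:5  d7:9  d8:9  d9:4  d10:4  d11:0 → peak 10
PKG2@8: d1:10  d2:9  d3:9  d4:9  d5:6  d6:5  d7:5  d8:9  d9:4  d10:4  d11:4 → peak 10
Best is PKG2@5, peak 10.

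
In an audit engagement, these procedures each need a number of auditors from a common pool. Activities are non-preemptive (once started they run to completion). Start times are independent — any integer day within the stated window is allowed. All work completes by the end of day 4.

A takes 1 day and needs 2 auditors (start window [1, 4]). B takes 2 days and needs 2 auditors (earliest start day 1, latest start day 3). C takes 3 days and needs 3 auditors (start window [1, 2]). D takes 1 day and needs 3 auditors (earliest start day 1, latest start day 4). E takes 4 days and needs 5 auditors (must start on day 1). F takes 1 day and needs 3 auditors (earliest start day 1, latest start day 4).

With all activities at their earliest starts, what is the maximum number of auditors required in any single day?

18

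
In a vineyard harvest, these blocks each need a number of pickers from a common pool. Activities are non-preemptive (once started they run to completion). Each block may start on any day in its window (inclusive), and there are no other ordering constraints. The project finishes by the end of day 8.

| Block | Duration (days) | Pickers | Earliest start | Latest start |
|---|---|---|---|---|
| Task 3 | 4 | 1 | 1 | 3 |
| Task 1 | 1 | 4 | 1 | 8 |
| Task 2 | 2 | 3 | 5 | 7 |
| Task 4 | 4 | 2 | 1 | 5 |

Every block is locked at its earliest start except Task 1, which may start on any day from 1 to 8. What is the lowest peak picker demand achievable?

4

Task 1@1: d1:7  d2:3  d3:3  d4:3  d5:3  d6:3  d7:0  d8:0 → peak 7
Task 1@2: d1:3  d2:7  d3:3  d4:3  d5:3  d6:3  d7:0  d8:0 → peak 7
Task 1@3: d1:3  d2:3  d3:7  d4:3  d5:3  d6:3  d7:0  d8:0 → peak 7
Task 1@4: d1:3  d2:3  d3:3  d4:7  d5:3  d6:3  d7:0  d8:0 → peak 7
Task 1@5: d1:3  d2:3  d3:3  d4:3  d5:7  d6:3  d7:0  d8:0 → peak 7
Task 1@6: d1:3  d2:3  d3:3  d4:3  d5:3  d6:7  d7:0  d8:0 → peak 7
Task 1@7: d1:3  d2:3  d3:3  d4:3  d5:3  d6:3  d7:4  d8:0 → peak 4
Task 1@8: d1:3  d2:3  d3:3  d4:3  d5:3  d6:3  d7:0  d8:4 → peak 4
Best is Task 1@7, peak 4.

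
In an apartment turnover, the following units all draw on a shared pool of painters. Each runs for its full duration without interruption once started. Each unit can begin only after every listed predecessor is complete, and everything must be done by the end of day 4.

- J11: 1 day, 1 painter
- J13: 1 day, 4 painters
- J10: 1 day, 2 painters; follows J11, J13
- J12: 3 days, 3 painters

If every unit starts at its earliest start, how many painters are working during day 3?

At early start, day 3 has: J12.
Demand: 3 = 3.

3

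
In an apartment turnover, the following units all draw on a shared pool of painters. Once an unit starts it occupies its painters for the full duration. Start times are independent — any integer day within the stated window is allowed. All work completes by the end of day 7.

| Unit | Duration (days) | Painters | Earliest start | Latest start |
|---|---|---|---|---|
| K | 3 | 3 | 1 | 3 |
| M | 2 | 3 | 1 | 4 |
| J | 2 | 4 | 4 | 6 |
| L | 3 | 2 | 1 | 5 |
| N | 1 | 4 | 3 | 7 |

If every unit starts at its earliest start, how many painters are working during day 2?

At early start, day 2 has: K, M, L.
Demand: 3 + 3 + 2 = 8.

8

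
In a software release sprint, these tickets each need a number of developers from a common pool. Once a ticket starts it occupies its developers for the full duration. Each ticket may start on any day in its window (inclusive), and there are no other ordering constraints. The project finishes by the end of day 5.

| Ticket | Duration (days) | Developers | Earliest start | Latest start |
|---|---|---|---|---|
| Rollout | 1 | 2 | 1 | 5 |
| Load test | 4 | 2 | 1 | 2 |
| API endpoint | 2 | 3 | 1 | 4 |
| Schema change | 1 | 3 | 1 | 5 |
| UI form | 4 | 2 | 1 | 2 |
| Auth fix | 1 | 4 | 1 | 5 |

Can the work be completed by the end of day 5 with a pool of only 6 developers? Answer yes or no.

Total developer-days = 31; over 5 days the average is 31/5 > 6, so some day must exceed 6.

no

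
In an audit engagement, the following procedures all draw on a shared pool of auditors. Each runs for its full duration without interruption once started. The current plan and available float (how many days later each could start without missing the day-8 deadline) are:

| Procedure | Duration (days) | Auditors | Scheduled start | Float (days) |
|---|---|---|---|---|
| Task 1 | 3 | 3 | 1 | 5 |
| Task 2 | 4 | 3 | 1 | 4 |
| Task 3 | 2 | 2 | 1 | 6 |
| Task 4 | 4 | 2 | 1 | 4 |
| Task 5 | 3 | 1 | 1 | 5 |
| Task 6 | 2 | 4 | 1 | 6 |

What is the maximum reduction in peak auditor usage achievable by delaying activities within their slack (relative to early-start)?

Early-start peak: d1:15  d2:15  d3:9  d4:5  d5:0  d6:0  d7:0  d8:0 ⇒ 15.
Leveled (Task 1@1, Task 2@1, Task 3@4, Task 4@5, Task 5@4, Task 6@7): d1:6  d2:6  d3:6  d4:6  d5:5  d6:3  d7:6  d8:6 ⇒ 6.
Reduction 15 − 6 = 9.

9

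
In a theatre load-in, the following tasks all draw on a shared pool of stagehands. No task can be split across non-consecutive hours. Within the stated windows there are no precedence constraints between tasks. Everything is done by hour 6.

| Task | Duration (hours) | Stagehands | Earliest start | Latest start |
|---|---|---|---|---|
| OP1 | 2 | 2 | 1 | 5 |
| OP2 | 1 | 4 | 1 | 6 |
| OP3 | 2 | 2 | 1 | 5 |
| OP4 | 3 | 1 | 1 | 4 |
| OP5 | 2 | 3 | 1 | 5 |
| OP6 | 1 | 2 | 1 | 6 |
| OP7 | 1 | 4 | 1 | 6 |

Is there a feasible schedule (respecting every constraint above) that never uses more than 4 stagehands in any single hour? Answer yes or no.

no

Total stagehand-hours = 27; over 6 hours the average is 27/6 > 4, so some hour must exceed 4.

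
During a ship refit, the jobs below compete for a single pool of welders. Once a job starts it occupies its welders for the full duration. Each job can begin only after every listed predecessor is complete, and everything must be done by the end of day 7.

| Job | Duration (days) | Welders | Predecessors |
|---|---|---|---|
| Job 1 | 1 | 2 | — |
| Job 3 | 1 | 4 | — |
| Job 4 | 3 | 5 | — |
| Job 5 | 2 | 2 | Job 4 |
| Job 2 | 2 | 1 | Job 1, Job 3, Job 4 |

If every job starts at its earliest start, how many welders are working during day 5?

At early start, day 5 has: Job 5, Job 2.
Demand: 2 + 1 = 3.

3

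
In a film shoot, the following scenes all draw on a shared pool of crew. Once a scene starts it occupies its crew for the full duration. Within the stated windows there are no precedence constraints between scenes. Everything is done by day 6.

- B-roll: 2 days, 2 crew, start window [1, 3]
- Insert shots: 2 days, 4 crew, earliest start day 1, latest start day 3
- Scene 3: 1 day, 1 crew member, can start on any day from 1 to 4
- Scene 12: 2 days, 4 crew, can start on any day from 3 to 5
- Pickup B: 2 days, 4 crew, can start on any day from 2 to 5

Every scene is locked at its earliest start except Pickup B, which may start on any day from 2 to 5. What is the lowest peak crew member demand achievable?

Pickup B@2: d1:7  d2:10  d3:8  d4:4  d5:0  d6:0 → peak 10
Pickup B@3: d1:7  d2:6  d3:8  d4:8  d5:0  d6:0 → peak 8
Pickup B@4: d1:7  d2:6  d3:4  d4:8  d5:4  d6:0 → peak 8
Pickup B@5: d1:7  d2:6  d3:4  d4:4  d5:4  d6:4 → peak 7
Best is Pickup B@5, peak 7.

7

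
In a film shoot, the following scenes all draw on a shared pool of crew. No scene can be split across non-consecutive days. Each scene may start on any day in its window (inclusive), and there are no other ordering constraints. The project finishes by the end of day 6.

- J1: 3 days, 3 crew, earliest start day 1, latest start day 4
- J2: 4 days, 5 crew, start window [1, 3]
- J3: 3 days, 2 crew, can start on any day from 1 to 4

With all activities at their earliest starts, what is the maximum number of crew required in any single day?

10

Early-start schedule: J1@1, J2@1, J3@1.
Load per day: day 1: 10, day 2: 10, day 3: 10, day 4: 5, day 5: 0, day 6: 0.
Peak is 10.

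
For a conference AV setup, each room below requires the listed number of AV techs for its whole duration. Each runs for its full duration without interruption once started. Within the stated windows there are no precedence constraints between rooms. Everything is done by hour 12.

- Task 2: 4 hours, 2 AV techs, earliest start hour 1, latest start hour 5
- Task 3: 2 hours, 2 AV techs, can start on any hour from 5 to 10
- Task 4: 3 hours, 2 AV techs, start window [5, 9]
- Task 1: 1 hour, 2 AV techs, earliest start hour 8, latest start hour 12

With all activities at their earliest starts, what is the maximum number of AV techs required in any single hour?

Early-start schedule: Task 2@1, Task 3@5, Task 4@5, Task 1@8.
Load per hour: hour 1: 2, hour 2: 2, hour 3: 2, hour 4: 2, hour 5: 4, hour 6: 4, hour 7: 2, hour 8: 2, hour 9: 0, hour 10: 0, hour 11: 0, hour 12: 0.
Peak is 4.

4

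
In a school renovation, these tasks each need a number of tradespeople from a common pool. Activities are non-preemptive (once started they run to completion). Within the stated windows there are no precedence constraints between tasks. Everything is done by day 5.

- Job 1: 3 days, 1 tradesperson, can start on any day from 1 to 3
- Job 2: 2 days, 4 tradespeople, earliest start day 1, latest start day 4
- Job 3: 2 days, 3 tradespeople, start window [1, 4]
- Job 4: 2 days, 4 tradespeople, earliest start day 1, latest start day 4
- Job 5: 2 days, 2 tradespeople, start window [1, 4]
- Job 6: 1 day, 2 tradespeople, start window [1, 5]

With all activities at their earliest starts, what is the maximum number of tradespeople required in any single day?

Early-start schedule: Job 1@1, Job 2@1, Job 3@1, Job 4@1, Job 5@1, Job 6@1.
Load per day: day 1: 16, day 2: 14, day 3: 1, day 4: 0, day 5: 0.
Peak is 16.

16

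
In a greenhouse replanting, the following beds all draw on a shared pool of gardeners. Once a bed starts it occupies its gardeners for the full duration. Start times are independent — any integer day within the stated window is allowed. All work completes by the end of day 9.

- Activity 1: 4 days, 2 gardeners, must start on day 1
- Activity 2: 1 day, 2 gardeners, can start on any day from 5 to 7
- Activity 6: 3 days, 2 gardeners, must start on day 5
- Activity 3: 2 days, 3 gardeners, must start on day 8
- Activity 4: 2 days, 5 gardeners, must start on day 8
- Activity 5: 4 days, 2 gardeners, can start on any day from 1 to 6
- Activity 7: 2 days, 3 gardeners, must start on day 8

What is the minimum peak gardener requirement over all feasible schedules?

11

Schedule Activity 1@1, Activity 2@5, Activity 6@5, Activity 3@8, Activity 4@8, Activity 5@1, Activity 7@8: d1:4  d2:4  d3:4  d4:4  d5:4  d6:2  d7:2  d8:11  d9:11 — peak 11.
No arrangement of the 18 feasible schedules does better.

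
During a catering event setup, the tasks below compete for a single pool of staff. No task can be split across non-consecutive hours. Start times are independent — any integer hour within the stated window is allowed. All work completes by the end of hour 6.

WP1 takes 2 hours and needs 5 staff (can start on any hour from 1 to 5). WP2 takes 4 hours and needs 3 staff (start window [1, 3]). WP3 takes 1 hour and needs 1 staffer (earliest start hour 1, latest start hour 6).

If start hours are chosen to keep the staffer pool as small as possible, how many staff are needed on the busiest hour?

5

Early-start (WP1@1, WP2@1, WP3@1) gives peak 9: h1:9  h2:8  h3:3  h4:3  h5:0  h6:0.
Shift WP2→3, WP3→3.
Schedule WP1@1, WP2@3, WP3@3: h1:5  h2:5  h3:4  h4:3  h5:3  h6:3 — peak 5.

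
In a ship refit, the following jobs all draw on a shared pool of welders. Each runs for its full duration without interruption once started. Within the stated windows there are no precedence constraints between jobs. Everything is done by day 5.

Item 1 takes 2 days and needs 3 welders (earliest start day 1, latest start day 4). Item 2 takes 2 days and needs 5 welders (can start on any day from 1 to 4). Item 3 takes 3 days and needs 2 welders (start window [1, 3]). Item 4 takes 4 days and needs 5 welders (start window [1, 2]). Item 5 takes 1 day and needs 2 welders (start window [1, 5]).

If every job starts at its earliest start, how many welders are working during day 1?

At early start, day 1 has: Item 1, Item 2, Item 3, Item 4, Item 5.
Demand: 3 + 5 + 2 + 5 + 2 = 17.

17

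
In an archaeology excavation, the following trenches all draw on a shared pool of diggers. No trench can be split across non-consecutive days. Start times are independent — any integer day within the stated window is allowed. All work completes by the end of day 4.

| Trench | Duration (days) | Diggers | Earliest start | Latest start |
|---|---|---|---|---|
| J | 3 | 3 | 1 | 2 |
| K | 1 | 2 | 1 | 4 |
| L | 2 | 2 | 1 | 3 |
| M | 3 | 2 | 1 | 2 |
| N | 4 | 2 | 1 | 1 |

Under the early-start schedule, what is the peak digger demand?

11

Early-start schedule: J@1, K@1, L@1, M@1, N@1.
Load per day: day 1: 11, day 2: 9, day 3: 7, day 4: 2.
Peak is 11.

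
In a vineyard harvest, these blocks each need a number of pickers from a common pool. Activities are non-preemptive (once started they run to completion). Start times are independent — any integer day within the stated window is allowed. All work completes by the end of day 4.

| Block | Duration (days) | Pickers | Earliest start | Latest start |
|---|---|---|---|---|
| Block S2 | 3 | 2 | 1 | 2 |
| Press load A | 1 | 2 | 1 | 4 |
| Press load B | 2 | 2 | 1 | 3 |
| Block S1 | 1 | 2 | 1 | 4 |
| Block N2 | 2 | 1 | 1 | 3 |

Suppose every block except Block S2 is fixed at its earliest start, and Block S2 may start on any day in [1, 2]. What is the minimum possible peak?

Block S2@1: d1:9  d2:5  d3:2  d4:0 → peak 9
Block S2@2: d1:7  d2:5  d3:2  d4:2 → peak 7
Best is Block S2@2, peak 7.

7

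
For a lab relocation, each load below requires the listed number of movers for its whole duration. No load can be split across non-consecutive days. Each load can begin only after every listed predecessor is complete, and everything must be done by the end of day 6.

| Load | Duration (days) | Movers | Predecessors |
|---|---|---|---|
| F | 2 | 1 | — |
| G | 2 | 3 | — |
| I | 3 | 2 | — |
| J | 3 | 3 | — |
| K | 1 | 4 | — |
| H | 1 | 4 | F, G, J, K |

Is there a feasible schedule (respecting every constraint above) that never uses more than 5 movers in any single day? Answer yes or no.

no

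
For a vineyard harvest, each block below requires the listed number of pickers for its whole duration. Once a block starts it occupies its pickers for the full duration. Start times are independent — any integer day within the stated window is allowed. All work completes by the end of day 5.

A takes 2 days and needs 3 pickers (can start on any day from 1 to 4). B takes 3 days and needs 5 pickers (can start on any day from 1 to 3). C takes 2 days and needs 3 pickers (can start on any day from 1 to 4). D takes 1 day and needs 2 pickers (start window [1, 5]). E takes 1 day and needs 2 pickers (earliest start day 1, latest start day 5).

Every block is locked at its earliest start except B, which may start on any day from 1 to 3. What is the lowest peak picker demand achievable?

10

B@1: d1:15  d2:11  d3:5  d4:0  d5:0 → peak 15
B@2: d1:10  d2:11  d3:5  d4:5  d5:0 → peak 11
B@3: d1:10  d2:6  d3:5  d4:5  d5:5 → peak 10
Best is B@3, peak 10.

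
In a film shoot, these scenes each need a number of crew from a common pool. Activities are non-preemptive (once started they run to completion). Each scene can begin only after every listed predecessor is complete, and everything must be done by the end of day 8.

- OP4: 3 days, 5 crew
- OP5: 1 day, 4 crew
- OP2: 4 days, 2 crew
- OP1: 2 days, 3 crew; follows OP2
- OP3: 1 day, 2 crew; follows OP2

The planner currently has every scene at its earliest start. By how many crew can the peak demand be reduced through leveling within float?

4

Early-start peak: d1:11  d2:7  d3:7  d4:2  d5:5  d6:3  d7:0  d8:0 ⇒ 11.
Leveled (OP4@1, OP5@4, OP2@1, OP1@5, OP3@5): d1:7  d2:7  d3:7  d4:6  d5:5  d6:3  d7:0  d8:0 ⇒ 7.
Reduction 11 − 7 = 4.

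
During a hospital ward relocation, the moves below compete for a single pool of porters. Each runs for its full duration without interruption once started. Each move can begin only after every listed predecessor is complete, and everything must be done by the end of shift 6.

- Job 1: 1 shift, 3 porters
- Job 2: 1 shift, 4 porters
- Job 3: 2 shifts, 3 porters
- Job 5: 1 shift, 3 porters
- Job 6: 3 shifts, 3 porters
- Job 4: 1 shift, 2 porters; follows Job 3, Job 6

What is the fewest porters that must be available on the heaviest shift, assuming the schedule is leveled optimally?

6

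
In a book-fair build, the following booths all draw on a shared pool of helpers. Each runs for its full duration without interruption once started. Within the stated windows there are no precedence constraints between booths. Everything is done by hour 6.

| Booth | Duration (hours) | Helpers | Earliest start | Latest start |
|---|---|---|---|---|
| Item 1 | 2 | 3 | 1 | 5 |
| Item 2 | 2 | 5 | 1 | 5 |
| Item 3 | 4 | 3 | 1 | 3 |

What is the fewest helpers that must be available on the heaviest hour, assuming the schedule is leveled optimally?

6

Early-start (Item 1@1, Item 2@1, Item 3@1) gives peak 11: h1:11  h2:11  h3:3  h4:3  h5:0  h6:0.
Shift Item 2→5.
Schedule Item 1@1, Item 2@5, Item 3@1: h1:6  h2:6  h3:3  h4:3  h5:5  h6:5 — peak 6.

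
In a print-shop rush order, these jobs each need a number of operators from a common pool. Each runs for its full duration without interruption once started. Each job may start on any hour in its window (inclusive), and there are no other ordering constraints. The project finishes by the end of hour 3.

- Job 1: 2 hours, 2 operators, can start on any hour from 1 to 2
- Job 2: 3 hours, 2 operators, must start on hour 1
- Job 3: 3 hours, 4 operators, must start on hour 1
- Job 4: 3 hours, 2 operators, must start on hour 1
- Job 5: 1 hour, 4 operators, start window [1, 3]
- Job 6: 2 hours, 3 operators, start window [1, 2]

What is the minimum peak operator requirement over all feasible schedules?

13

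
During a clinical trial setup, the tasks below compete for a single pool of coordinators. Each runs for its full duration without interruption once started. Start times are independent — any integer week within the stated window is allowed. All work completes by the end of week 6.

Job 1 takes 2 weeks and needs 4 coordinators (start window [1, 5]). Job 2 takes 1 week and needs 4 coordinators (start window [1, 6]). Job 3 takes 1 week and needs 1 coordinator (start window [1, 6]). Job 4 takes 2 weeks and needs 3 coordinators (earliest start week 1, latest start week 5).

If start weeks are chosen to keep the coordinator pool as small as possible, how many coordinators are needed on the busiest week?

Early-start (Job 1@1, Job 2@1, Job 3@1, Job 4@1) gives peak 12: w1:12  w2:7  w3:0  w4:0  w5:0  w6:0.
Shift Job 2→3, Job 3→4, Job 4→4.
Schedule Job 1@1, Job 2@3, Job 3@4, Job 4@4: w1:4  w2:4  w3:4  w4:4  w5:3  w6:0 — peak 4.
Total coordinator-weeks = 19 over 6 weeks ⇒ peak ≥ ⌈19/6⌉ = 4, so 4 is optimal.

4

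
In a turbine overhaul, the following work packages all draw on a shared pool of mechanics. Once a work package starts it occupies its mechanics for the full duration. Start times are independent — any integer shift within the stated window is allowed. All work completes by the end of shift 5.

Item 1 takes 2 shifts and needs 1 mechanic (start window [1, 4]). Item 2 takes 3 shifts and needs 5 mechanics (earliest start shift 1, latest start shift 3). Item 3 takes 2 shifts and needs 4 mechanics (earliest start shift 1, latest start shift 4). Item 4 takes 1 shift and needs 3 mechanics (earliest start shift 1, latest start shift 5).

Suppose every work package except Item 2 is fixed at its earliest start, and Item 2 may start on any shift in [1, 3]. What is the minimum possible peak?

8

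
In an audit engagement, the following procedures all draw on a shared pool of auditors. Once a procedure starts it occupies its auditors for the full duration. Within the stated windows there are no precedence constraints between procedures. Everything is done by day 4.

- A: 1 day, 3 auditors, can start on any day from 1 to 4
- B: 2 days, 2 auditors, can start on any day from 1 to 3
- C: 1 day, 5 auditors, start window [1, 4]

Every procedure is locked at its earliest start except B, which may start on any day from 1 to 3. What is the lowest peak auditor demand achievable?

8

B@1: d1:10  d2:2  d3:0  d4:0 → peak 10
B@2: d1:8  d2:2  d3:2  d4:0 → peak 8
B@3: d1:8  d2:0  d3:2  d4:2 → peak 8
Best is B@2, peak 8.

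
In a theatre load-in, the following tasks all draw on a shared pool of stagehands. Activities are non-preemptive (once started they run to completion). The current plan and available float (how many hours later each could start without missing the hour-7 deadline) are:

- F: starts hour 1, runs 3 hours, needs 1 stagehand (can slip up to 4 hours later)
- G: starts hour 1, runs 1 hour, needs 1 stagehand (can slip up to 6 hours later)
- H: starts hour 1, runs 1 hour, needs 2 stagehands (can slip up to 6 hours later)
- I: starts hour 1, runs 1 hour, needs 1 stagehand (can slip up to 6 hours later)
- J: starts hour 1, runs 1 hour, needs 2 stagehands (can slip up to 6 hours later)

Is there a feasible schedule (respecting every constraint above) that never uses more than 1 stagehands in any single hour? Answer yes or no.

no

Total stagehand-hours = 9; over 7 hours the average is 9/7 > 1, so some hour must exceed 1.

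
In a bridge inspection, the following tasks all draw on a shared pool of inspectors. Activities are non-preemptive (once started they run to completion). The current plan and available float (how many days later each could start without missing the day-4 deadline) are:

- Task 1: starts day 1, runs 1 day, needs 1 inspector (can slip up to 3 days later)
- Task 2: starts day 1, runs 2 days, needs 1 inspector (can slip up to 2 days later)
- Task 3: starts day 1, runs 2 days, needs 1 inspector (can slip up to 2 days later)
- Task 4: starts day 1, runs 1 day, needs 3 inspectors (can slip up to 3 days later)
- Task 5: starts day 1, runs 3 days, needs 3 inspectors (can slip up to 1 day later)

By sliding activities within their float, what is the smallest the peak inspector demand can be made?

5

Early-start (Task 1@1, Task 2@1, Task 3@1, Task 4@1, Task 5@1) gives peak 9: d1:9  d2:5  d3:3  d4:0.
Shift Task 3→2, Task 5→2.
Schedule Task 1@1, Task 2@1, Task 3@2, Task 4@1, Task 5@2: d1:5  d2:5  d3:4  d4:3 — peak 5.
Total inspector-days = 17 over 4 days ⇒ peak ≥ ⌈17/4⌉ = 5, so 5 is optimal.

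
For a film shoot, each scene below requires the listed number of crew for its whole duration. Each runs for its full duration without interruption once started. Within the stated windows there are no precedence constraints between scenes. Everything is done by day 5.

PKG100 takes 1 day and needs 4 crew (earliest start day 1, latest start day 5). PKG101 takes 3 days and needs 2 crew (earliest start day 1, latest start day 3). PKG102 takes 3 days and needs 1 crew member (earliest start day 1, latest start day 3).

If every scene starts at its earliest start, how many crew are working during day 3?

At early start, day 3 has: PKG101, PKG102.
Demand: 2 + 1 = 3.

3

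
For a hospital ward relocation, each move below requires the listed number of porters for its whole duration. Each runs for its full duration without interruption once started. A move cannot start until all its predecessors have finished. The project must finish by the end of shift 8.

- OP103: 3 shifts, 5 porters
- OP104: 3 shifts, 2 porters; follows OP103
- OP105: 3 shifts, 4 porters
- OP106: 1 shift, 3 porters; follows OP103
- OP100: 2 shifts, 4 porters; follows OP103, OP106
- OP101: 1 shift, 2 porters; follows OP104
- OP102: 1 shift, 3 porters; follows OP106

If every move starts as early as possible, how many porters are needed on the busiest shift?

Early-start schedule: OP103@1, OP104@4, OP105@1, OP106@4, OP100@5, OP101@7, OP102@5.
Load per shift: shift 1: 9, shift 2: 9, shift 3: 9, shift 4: 5, shift 5: 9, shift 6: 6, shift 7: 2, shift 8: 0.
Peak is 9.

9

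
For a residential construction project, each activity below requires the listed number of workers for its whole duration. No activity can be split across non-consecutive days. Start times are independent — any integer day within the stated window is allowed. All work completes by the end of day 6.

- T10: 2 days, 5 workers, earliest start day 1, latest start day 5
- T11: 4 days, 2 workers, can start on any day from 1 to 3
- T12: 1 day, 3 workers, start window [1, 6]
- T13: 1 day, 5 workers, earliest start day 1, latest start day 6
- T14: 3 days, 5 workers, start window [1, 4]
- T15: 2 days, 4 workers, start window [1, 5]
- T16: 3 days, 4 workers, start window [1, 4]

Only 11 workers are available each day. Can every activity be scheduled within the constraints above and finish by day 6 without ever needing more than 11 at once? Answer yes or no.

yes

Schedule T10@1, T11@1, T12@1, T13@3, T14@4, T15@2, T16@4: d1:10  d2:11  d3:11  d4:11  d5:9  d6:9 — peak 11 ≤ 11.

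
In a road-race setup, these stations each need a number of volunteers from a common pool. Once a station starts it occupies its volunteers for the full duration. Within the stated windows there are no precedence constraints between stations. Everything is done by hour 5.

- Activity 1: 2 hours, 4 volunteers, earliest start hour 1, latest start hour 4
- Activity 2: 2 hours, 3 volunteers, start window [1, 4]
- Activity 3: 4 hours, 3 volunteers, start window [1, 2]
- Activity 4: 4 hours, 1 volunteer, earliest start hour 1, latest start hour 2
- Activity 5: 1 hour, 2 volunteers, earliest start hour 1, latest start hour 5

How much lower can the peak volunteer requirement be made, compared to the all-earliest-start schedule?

Early-start peak: h1:13  h2:11  h3:4  h4:4  h5:0 ⇒ 13.
Leveled (Activity 1@1, Activity 2@3, Activity 3@1, Activity 4@1, Activity 5@5): h1:8  h2:8  h3:7  h4:7  h5:2 ⇒ 8.
Reduction 13 − 8 = 5.

5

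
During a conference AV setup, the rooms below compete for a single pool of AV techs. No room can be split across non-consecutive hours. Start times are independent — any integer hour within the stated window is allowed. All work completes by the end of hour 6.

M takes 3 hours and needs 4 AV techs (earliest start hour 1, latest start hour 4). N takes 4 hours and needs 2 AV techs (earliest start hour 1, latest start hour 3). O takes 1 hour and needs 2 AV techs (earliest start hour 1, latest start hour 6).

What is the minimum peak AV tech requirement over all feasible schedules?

6

Early-start (M@1, N@1, O@1) gives peak 8: h1:8  h2:6  h3:6  h4:2  h5:0  h6:0.
Shift O→4.
Schedule M@1, N@1, O@4: h1:6  h2:6  h3:6  h4:4  h5:0  h6:0 — peak 6.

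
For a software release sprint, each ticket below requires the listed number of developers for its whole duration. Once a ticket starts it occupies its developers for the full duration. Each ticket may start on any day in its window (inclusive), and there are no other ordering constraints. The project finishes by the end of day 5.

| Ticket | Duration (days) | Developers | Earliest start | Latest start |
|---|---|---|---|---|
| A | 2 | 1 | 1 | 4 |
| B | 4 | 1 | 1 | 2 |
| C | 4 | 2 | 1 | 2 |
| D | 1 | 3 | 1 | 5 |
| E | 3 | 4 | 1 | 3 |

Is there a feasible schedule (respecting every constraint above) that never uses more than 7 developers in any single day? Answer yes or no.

Schedule A@1, B@1, C@1, D@1, E@3: d1:7  d2:4  d3:7  d4:7  d5:4 — peak 7 ≤ 7.

yes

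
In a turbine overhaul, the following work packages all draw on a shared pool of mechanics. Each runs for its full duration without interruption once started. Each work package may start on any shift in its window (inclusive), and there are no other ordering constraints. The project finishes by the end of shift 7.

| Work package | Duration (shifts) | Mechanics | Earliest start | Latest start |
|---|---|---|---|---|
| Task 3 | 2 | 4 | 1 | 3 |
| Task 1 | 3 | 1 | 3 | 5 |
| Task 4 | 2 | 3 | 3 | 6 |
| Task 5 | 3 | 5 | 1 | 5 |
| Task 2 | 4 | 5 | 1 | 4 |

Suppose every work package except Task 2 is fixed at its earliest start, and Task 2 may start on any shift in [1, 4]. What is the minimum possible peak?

9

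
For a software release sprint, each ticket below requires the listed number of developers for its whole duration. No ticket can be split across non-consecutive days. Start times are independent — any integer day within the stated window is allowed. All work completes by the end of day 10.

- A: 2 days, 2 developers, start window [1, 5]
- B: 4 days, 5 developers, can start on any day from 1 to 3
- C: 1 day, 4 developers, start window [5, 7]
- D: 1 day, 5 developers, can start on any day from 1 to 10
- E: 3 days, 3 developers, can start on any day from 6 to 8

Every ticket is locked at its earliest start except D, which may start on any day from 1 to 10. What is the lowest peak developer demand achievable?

7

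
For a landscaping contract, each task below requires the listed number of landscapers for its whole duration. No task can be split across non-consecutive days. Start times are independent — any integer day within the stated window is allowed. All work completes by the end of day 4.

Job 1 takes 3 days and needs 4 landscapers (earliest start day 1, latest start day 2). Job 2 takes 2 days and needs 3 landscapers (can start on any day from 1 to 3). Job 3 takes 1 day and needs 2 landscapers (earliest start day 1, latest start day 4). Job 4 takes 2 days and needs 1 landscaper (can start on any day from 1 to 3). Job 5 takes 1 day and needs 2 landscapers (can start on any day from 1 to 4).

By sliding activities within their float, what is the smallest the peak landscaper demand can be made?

7

Early-start (Job 1@1, Job 2@1, Job 3@1, Job 4@1, Job 5@1) gives peak 12: d1:12  d2:8  d3:4  d4:0.
Shift Job 3→3, Job 4→3, Job 5→4.
Schedule Job 1@1, Job 2@1, Job 3@3, Job 4@3, Job 5@4: d1:7  d2:7  d3:7  d4:3 — peak 7.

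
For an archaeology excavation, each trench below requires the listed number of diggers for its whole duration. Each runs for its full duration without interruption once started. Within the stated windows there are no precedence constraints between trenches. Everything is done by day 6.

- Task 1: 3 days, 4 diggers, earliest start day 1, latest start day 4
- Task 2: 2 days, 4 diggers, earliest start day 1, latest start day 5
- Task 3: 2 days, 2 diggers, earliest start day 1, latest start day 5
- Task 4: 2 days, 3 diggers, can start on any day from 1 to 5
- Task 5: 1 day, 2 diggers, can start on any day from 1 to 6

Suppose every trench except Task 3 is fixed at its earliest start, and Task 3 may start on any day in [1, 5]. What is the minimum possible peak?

13

Task 3@1: d1:15  d2:13  d3:4  d4:0  d5:0  d6:0 → peak 15
Task 3@2: d1:13  d2:13  d3:6  d4:0  d5:0  d6:0 → peak 13
Task 3@3: d1:13  d2:11  d3:6  d4:2  d5:0  d6:0 → peak 13
Task 3@4: d1:13  d2:11  d3:4  d4:2  d5:2  d6:0 → peak 13
Task 3@5: d1:13  d2:11  d3:4  d4:0  d5:2  d6:2 → peak 13
Best is Task 3@2, peak 13.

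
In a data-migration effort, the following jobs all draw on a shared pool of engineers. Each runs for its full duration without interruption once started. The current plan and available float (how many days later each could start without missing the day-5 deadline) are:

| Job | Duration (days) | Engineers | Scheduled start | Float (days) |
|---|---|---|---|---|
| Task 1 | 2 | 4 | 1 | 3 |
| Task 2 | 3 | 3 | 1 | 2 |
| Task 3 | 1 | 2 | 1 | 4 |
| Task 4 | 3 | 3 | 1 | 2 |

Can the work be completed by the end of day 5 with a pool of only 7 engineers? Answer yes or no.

yes

Schedule Task 1@1, Task 2@3, Task 3@1, Task 4@3: d1:6  d2:4  d3:6  d4:6  d5:6 — peak 6 ≤ 7.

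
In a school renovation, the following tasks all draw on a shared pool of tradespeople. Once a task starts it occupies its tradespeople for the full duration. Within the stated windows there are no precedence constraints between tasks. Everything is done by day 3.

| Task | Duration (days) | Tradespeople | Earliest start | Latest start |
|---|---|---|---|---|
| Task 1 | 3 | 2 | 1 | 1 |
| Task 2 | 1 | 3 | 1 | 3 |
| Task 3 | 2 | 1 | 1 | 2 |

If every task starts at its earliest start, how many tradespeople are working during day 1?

At early start, day 1 has: Task 1, Task 2, Task 3.
Demand: 2 + 3 + 1 = 6.

6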